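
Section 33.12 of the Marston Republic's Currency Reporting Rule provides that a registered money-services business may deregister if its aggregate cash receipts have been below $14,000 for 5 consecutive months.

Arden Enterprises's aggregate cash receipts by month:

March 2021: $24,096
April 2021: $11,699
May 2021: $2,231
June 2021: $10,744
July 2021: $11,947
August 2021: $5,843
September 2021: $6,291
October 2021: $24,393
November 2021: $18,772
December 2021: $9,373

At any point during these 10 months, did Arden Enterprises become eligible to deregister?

Yes

Months below $14,000: April 2021, May 2021, June 2021, July 2021, August 2021, September 2021, December 2021.
Longest run of consecutive months below the threshold: 6.
6 ≥ 5, so Arden Enterprises became eligible.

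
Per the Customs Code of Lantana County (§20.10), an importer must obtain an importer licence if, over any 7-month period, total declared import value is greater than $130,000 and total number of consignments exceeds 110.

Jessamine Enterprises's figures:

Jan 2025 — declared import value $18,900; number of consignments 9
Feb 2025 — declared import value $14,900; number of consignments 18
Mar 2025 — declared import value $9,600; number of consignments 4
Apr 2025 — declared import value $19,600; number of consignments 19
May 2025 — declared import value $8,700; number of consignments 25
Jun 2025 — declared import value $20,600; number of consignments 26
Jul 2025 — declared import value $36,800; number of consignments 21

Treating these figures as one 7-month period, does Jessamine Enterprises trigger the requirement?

No

Total declared import value: $18,900 + $14,900 + $9,600 + $19,600 + $8,700 + $20,600 + $36,800 = $129,100 (≤ $130,000).
Total number of consignments: 9 + 18 + 4 + 19 + 25 + 26 + 21 = 122 (> 110).
The test is 'and': the rule requires both, and at least one is not exceeded.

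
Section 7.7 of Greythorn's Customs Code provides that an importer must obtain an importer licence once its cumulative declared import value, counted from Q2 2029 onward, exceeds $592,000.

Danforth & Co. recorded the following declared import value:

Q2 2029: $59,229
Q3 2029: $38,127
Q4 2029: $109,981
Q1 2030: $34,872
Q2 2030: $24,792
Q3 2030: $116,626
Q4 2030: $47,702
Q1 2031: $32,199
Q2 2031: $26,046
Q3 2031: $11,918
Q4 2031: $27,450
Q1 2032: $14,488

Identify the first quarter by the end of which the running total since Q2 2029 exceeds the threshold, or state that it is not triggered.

Through Q2 2029: $59,229
Through Q3 2029: $97,356
Through Q4 2029: $207,337
Through Q1 2030: $242,209
Through Q2 2030: $267,001
Through Q3 2030: $383,627
Through Q4 2030: $431,329
Through Q1 2031: $463,528
Through Q2 2031: $489,574
Through Q3 2031: $501,492
Through Q4 2031: $528,942
Through Q1 2032: $543,430
Final cumulative total $543,430 ≤ $592,000; the threshold is never exceeded.

Not triggered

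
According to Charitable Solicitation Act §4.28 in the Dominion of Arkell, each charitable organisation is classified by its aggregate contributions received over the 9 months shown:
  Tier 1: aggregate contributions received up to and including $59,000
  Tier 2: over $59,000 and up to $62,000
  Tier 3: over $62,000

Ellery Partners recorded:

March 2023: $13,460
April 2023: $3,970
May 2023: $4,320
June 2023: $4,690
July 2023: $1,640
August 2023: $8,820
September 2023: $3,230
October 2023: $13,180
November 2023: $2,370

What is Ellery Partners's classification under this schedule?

Tier 1

Aggregate contributions received: $13,460 + $3,970 + $4,320 + $4,690 + $1,640 + $8,820 + $3,230 + $13,180 + $2,370 = $55,680.
$55,680 ≤ $59,000, so Tier 1 applies.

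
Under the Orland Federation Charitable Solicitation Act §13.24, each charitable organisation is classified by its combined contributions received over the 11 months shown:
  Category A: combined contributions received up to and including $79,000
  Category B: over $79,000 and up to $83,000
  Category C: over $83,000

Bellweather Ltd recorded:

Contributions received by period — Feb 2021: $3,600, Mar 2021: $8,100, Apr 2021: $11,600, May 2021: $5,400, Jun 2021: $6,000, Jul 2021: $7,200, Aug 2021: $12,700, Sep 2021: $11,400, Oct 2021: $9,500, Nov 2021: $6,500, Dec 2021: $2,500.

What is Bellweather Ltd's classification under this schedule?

Category C

Combined contributions received: $3,600 + $8,100 + $11,600 + $5,400 + $6,000 + $7,200 + $12,700 + $11,400 + $9,500 + $6,500 + $2,500 = $84,500.
$84,500 > $83,000, so Category C applies.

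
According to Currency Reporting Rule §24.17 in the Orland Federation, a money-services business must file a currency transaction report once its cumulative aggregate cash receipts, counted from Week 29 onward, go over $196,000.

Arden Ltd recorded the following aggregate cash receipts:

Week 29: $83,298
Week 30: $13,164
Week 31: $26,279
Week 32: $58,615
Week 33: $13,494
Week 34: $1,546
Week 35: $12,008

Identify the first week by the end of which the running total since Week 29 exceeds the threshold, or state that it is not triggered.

Through Week 29: $83,298
Through Week 30: $96,462
Through Week 31: $122,741
Through Week 32: $181,356
Through Week 33: $194,850
Through Week 34: $196,396 ← exceeds threshold

Week 34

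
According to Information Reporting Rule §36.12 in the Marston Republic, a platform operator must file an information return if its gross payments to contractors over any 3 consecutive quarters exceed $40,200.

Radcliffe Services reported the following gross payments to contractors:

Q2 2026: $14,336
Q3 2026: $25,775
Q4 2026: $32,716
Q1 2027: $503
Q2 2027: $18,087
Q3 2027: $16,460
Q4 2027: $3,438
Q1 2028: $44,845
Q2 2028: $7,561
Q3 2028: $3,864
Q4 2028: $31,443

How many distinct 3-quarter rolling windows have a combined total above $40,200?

7

Q2 2026–Q4 2026: $14,336 + $25,775 + $32,716 = $72,827 (over)
Q3 2026–Q1 2027: $25,775 + $32,716 + $503 = $58,994 (over)
Q4 2026–Q2 2027: $32,716 + $503 + $18,087 = $51,306 (over)
Q1 2027–Q3 2027: $503 + $18,087 + $16,460 = $35,050 (under)
Q2 2027–Q4 2027: $18,087 + $16,460 + $3,438 = $37,985 (under)
Q3 2027–Q1 2028: $16,460 + $3,438 + $44,845 = $64,743 (over)
Q4 2027–Q2 2028: $3,438 + $44,845 + $7,561 = $55,844 (over)
Q1 2028–Q3 2028: $44,845 + $7,561 + $3,864 = $56,270 (over)
Q2 2028–Q4 2028: $7,561 + $3,864 + $31,443 = $42,868 (over)
7 windows exceed the threshold.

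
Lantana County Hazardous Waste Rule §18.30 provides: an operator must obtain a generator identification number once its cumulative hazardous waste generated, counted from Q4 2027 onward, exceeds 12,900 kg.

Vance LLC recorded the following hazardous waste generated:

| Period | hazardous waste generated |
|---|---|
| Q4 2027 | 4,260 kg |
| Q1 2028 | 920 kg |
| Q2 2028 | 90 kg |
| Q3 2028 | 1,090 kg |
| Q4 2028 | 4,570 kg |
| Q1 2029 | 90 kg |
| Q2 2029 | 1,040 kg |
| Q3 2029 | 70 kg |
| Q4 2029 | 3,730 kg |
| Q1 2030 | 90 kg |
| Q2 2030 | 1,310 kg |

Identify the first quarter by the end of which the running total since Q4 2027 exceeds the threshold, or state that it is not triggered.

Through Q4 2027: 4,260 kg
Through Q1 2028: 5,180 kg
Through Q2 2028: 5,270 kg
Through Q3 2028: 6,360 kg
Through Q4 2028: 10,930 kg
Through Q1 2029: 11,020 kg
Through Q2 2029: 12,060 kg
Through Q3 2029: 12,130 kg
Through Q4 2029: 15,860 kg ← exceeds threshold

Q4 2029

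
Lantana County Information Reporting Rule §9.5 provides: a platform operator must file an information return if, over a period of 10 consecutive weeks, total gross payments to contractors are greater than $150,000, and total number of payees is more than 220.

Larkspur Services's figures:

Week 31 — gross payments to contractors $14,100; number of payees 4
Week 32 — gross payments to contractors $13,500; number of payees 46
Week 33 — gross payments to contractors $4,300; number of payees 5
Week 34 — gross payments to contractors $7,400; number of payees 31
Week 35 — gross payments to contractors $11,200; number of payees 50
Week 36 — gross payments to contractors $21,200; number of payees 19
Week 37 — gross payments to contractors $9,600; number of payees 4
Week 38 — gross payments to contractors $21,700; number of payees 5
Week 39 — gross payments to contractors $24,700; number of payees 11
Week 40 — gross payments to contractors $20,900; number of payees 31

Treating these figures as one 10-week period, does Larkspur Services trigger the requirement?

No

Total gross payments to contractors: $14,100 + $13,500 + $4,300 + $7,400 + $11,200 + $21,200 + $9,600 + $21,700 + $24,700 + $20,900 = $148,600 (≤ $150,000).
Total number of payees: 4 + 46 + 5 + 31 + 50 + 19 + 4 + 5 + 11 + 31 = 206 (≤ 220).
The test is 'and': the rule requires both, and at least one is not exceeded.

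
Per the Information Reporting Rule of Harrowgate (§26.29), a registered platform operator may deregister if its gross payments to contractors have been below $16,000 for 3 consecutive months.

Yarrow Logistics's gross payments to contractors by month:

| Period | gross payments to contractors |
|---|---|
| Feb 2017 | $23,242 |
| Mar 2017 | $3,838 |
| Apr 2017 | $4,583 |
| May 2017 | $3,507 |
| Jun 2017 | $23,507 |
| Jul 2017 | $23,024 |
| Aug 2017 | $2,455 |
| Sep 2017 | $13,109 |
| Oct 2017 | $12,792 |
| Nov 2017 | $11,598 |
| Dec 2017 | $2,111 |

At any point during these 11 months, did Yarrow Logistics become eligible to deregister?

Months below $16,000: Mar 2017, Apr 2017, May 2017, Aug 2017, Sep 2017, Oct 2017, Nov 2017, Dec 2017.
Longest run of consecutive months below the threshold: 5.
5 ≥ 3, so Yarrow Logistics became eligible.

Yes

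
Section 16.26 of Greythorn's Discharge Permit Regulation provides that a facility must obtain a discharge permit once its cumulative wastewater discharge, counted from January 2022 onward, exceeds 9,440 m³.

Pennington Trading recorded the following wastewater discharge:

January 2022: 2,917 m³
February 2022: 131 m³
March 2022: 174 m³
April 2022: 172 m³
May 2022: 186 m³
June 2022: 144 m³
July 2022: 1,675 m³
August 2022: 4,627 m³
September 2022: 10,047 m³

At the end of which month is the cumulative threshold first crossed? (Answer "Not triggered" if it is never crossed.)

Through January 2022: 2,917 m³
Through February 2022: 3,048 m³
Through March 2022: 3,222 m³
Through April 2022: 3,394 m³
Through May 2022: 3,580 m³
Through June 2022: 3,724 m³
Through July 2022: 5,399 m³
Through August 2022: 10,026 m³ ← exceeds threshold

August 2022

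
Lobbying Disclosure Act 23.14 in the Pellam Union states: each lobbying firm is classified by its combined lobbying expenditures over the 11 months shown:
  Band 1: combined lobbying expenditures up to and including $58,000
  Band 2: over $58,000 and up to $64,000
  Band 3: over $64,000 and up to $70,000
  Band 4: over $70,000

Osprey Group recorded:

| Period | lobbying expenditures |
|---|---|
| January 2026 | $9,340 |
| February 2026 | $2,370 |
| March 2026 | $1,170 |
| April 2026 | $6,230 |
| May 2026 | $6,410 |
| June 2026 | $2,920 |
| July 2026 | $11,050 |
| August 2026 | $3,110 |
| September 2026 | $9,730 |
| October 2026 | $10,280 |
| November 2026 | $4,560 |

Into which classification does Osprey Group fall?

Band 3

Combined lobbying expenditures: $9,340 + $2,370 + $1,170 + $6,230 + $6,410 + $2,920 + $11,050 + $3,110 + $9,730 + $10,280 + $4,560 = $67,170.
$64,000 < $67,170 ≤ $70,000, so Band 3 applies.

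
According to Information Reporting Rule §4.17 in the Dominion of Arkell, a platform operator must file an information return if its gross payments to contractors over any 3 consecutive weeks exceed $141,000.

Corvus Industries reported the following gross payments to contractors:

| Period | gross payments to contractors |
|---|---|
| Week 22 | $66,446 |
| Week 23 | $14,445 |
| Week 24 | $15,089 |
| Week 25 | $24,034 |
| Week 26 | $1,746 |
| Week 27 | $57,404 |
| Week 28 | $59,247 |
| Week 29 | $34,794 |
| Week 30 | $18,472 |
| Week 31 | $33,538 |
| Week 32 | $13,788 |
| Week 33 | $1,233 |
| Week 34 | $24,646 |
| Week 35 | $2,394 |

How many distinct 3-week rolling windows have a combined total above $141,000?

1

Week 22–Week 24: $66,446 + $14,445 + $15,089 = $95,980 (under)
Week 23–Week 25: $14,445 + $15,089 + $24,034 = $53,568 (under)
Week 24–Week 26: $15,089 + $24,034 + $1,746 = $40,869 (under)
Week 25–Week 27: $24,034 + $1,746 + $57,404 = $83,184 (under)
Week 26–Week 28: $1,746 + $57,404 + $59,247 = $118,397 (under)
Week 27–Week 29: $57,404 + $59,247 + $34,794 = $151,445 (over)
Week 28–Week 30: $59,247 + $34,794 + $18,472 = $112,513 (under)
Week 29–Week 31: $34,794 + $18,472 + $33,538 = $86,804 (under)
Week 30–Week 32: $18,472 + $33,538 + $13,788 = $65,798 (under)
Week 31–Week 33: $33,538 + $13,788 + $1,233 = $48,559 (under)
Week 32–Week 34: $13,788 + $1,233 + $24,646 = $39,667 (under)
Week 33–Week 35: $1,233 + $24,646 + $2,394 = $28,273 (under)
1 window exceeds the threshold.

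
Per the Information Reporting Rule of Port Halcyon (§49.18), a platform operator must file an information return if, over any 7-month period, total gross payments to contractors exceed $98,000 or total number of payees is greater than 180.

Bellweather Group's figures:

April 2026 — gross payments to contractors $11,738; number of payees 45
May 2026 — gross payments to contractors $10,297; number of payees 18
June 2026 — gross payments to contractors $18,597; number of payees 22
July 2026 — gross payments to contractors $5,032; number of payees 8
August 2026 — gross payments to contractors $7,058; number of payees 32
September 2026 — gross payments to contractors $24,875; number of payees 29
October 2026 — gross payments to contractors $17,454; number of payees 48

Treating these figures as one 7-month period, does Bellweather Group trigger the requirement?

Total gross payments to contractors: $11,738 + $10,297 + $18,597 + $5,032 + $7,058 + $24,875 + $17,454 = $95,051 (≤ $98,000).
Total number of payees: 45 + 18 + 22 + 8 + 32 + 29 + 48 = 202 (> 180).
The test is 'or': at least one threshold is exceeded.

Yes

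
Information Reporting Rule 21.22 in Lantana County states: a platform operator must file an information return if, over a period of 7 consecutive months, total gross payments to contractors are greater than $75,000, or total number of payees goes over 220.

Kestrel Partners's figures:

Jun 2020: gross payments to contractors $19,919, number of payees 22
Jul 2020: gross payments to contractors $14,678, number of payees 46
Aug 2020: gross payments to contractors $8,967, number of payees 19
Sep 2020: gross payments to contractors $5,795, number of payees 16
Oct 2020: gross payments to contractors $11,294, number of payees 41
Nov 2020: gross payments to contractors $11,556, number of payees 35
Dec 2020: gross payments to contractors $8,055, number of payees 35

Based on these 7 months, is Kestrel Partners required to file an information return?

Yes

Total gross payments to contractors: $19,919 + $14,678 + $8,967 + $5,795 + $11,294 + $11,556 + $8,055 = $80,264 (> $75,000).
Total number of payees: 22 + 46 + 19 + 16 + 41 + 35 + 35 = 214 (≤ 220).
The test is 'or': at least one threshold is exceeded.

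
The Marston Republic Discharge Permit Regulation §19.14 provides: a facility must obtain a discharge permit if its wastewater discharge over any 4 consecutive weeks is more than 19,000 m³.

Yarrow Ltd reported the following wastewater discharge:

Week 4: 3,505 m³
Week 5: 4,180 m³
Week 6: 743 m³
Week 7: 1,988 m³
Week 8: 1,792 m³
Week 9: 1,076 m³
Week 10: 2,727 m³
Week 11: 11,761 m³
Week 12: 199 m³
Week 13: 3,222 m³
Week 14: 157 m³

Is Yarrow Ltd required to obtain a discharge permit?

Week 4–Week 7: 3,505 m³ + 4,180 m³ + 743 m³ + 1,988 m³ = 10,416 m³ (under)
Week 5–Week 8: 4,180 m³ + 743 m³ + 1,988 m³ + 1,792 m³ = 8,703 m³ (under)
Week 6–Week 9: 743 m³ + 1,988 m³ + 1,792 m³ + 1,076 m³ = 5,599 m³ (under)
Week 7–Week 10: 1,988 m³ + 1,792 m³ + 1,076 m³ + 2,727 m³ = 7,583 m³ (under)
Week 8–Week 11: 1,792 m³ + 1,076 m³ + 2,727 m³ + 11,761 m³ = 17,356 m³ (under)
Week 9–Week 12: 1,076 m³ + 2,727 m³ + 11,761 m³ + 199 m³ = 15,763 m³ (under)
Week 10–Week 13: 2,727 m³ + 11,761 m³ + 199 m³ + 3,222 m³ = 17,909 m³ (under)
Week 11–Week 14: 11,761 m³ + 199 m³ + 3,222 m³ + 157 m³ = 15,339 m³ (under)
No window exceeds 19,000 m³.

No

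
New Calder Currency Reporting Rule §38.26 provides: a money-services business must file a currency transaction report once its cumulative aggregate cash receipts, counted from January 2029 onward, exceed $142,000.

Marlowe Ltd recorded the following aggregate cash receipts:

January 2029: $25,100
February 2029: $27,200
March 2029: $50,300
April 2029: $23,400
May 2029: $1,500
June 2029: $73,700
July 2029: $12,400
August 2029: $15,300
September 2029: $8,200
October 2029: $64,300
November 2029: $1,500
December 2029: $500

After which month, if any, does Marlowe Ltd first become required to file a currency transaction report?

June 2029

Through January 2029: $25,100
Through February 2029: $52,300
Through March 2029: $102,600
Through April 2029: $126,000
Through May 2029: $127,500
Through June 2029: $201,200 ← exceeds threshold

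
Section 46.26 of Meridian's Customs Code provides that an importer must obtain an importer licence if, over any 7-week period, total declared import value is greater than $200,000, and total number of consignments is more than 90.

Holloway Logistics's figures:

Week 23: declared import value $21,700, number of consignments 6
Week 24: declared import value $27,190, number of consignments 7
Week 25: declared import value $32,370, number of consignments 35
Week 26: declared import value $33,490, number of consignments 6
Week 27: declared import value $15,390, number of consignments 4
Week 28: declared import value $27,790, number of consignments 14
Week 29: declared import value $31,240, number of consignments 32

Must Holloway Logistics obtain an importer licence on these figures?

No

Total declared import value: $21,700 + $27,190 + $32,370 + $33,490 + $15,390 + $27,790 + $31,240 = $189,170 (≤ $200,000).
Total number of consignments: 6 + 7 + 35 + 6 + 4 + 14 + 32 = 104 (> 90).
The test is 'and': the rule requires both, and at least one is not exceeded.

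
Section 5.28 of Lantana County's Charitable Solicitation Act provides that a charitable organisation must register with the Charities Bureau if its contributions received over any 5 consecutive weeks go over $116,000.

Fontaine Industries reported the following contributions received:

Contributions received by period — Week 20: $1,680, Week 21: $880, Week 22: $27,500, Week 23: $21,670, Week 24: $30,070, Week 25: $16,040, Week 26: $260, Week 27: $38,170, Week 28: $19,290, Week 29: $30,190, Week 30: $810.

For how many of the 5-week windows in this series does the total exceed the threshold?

0

Week 20–Week 24: $1,680 + $880 + $27,500 + $21,670 + $30,070 = $81,800 (under)
Week 21–Week 25: $880 + $27,500 + $21,670 + $30,070 + $16,040 = $96,160 (under)
Week 22–Week 26: $27,500 + $21,670 + $30,070 + $16,040 + $260 = $95,540 (under)
Week 23–Week 27: $21,670 + $30,070 + $16,040 + $260 + $38,170 = $106,210 (under)
Week 24–Week 28: $30,070 + $16,040 + $260 + $38,170 + $19,290 = $103,830 (under)
Week 25–Week 29: $16,040 + $260 + $38,170 + $19,290 + $30,190 = $103,950 (under)
Week 26–Week 30: $260 + $38,170 + $19,290 + $30,190 + $810 = $88,720 (under)
0 windows exceed the threshold.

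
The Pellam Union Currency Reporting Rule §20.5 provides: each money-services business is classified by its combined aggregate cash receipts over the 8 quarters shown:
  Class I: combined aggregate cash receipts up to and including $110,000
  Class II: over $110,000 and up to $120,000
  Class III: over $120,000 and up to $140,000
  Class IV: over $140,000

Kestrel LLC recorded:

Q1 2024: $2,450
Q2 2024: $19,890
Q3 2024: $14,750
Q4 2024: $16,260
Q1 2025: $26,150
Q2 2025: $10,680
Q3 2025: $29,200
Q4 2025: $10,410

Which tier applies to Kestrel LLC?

Class III

Combined aggregate cash receipts: $2,450 + $19,890 + $14,750 + $16,260 + $26,150 + $10,680 + $29,200 + $10,410 = $129,790.
$120,000 < $129,790 ≤ $140,000, so Class III applies.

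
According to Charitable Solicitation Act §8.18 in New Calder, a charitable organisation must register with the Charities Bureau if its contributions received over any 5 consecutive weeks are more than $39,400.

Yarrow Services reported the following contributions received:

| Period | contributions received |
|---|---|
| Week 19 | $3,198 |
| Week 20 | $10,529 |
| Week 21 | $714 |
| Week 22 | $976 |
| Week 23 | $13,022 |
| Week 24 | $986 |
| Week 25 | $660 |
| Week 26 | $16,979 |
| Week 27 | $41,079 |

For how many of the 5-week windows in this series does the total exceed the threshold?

Week 19–Week 23: $3,198 + $10,529 + $714 + $976 + $13,022 = $28,439 (under)
Week 20–Week 24: $10,529 + $714 + $976 + $13,022 + $986 = $26,227 (under)
Week 21–Week 25: $714 + $976 + $13,022 + $986 + $660 = $16,358 (under)
Week 22–Week 26: $976 + $13,022 + $986 + $660 + $16,979 = $32,623 (under)
Week 23–Week 27: $13,022 + $986 + $660 + $16,979 + $41,079 = $72,726 (over)
1 window exceeds the threshold.

1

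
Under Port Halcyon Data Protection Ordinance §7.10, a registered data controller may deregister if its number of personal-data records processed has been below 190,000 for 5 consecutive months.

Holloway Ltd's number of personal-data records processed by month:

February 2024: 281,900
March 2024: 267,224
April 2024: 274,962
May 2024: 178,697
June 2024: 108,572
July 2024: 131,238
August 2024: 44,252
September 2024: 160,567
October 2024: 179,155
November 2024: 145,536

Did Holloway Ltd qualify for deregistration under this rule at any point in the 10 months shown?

Months below 190,000: May 2024, June 2024, July 2024, August 2024, September 2024, October 2024, November 2024.
Longest run of consecutive months below the threshold: 7.
7 ≥ 5, so Holloway Ltd became eligible.

Yes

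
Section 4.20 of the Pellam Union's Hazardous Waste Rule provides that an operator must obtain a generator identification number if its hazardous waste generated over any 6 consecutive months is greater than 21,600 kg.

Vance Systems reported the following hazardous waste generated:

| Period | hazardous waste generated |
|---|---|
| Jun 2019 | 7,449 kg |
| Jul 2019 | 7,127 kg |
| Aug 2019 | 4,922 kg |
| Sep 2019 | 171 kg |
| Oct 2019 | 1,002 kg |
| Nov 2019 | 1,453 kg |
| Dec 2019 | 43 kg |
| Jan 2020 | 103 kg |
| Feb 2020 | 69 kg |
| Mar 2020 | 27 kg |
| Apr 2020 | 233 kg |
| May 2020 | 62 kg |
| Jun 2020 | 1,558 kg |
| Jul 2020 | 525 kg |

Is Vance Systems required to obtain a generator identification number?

Yes

Jun 2019–Nov 2019: 7,449 kg + 7,127 kg + 4,922 kg + 171 kg + 1,002 kg + 1,453 kg = 22,124 kg (over)
Jul 2019–Dec 2019: 7,127 kg + 4,922 kg + 171 kg + 1,002 kg + 1,453 kg + 43 kg = 14,718 kg (under)
Aug 2019–Jan 2020: 4,922 kg + 171 kg + 1,002 kg + 1,453 kg + 43 kg + 103 kg = 7,694 kg (under)
Sep 2019–Feb 2020: 171 kg + 1,002 kg + 1,453 kg + 43 kg + 103 kg + 69 kg = 2,841 kg (under)
Oct 2019–Mar 2020: 1,002 kg + 1,453 kg + 43 kg + 103 kg + 69 kg + 27 kg = 2,697 kg (under)
Nov 2019–Apr 2020: 1,453 kg + 43 kg + 103 kg + 69 kg + 27 kg + 233 kg = 1,928 kg (under)
Dec 2019–May 2020: 43 kg + 103 kg + 69 kg + 27 kg + 233 kg + 62 kg = 537 kg (under)
Jan 2020–Jun 2020: 103 kg + 69 kg + 27 kg + 233 kg + 62 kg + 1,558 kg = 2,052 kg (under)
Feb 2020–Jul 2020: 69 kg + 27 kg + 233 kg + 62 kg + 1,558 kg + 525 kg = 2,474 kg (under)
At least one window exceeds 21,600 kg.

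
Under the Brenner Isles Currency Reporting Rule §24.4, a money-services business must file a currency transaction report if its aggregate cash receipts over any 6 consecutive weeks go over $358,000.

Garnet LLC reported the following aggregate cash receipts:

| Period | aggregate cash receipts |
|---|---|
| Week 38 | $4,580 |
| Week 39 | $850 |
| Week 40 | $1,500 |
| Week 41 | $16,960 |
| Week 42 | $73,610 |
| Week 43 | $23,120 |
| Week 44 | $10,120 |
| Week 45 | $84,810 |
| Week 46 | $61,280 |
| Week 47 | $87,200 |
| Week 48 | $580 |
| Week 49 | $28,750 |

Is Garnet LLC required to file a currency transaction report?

No

Week 38–Week 43: $4,580 + $850 + $1,500 + $16,960 + $73,610 + $23,120 = $120,620 (under)
Week 39–Week 44: $850 + $1,500 + $16,960 + $73,610 + $23,120 + $10,120 = $126,160 (under)
Week 40–Week 45: $1,500 + $16,960 + $73,610 + $23,120 + $10,120 + $84,810 = $210,120 (under)
Week 41–Week 46: $16,960 + $73,610 + $23,120 + $10,120 + $84,810 + $61,280 = $269,900 (under)
Week 42–Week 47: $73,610 + $23,120 + $10,120 + $84,810 + $61,280 + $87,200 = $340,140 (under)
Week 43–Week 48: $23,120 + $10,120 + $84,810 + $61,280 + $87,200 + $580 = $267,110 (under)
Week 44–Week 49: $10,120 + $84,810 + $61,280 + $87,200 + $580 + $28,750 = $272,740 (under)
No window exceeds $358,000.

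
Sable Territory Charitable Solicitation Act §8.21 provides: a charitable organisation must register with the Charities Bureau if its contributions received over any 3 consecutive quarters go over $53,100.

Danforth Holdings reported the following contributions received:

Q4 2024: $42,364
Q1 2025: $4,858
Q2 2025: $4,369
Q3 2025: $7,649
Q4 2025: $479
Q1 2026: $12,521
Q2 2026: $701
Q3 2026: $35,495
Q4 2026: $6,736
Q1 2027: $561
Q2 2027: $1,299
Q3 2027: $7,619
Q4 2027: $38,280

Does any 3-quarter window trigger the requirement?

No

Q4 2024–Q2 2025: $42,364 + $4,858 + $4,369 = $51,591 (under)
Q1 2025–Q3 2025: $4,858 + $4,369 + $7,649 = $16,876 (under)
Q2 2025–Q4 2025: $4,369 + $7,649 + $479 = $12,497 (under)
Q3 2025–Q1 2026: $7,649 + $479 + $12,521 = $20,649 (under)
Q4 2025–Q2 2026: $479 + $12,521 + $701 = $13,701 (under)
Q1 2026–Q3 2026: $12,521 + $701 + $35,495 = $48,717 (under)
Q2 2026–Q4 2026: $701 + $35,495 + $6,736 = $42,932 (under)
Q3 2026–Q1 2027: $35,495 + $6,736 + $561 = $42,792 (under)
Q4 2026–Q2 2027: $6,736 + $561 + $1,299 = $8,596 (under)
Q1 2027–Q3 2027: $561 + $1,299 + $7,619 = $9,479 (under)
Q2 2027–Q4 2027: $1,299 + $7,619 + $38,280 = $47,198 (under)
No window exceeds $53,100.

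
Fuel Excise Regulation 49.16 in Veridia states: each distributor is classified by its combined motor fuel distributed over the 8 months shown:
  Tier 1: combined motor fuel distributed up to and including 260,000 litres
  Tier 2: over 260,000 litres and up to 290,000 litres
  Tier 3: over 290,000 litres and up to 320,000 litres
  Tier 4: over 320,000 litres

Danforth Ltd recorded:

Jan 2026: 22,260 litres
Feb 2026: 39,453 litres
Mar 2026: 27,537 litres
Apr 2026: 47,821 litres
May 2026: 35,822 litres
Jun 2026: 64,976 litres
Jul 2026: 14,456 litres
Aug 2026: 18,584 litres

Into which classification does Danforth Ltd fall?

Combined motor fuel distributed: 22,260 litres + 39,453 litres + 27,537 litres + 47,821 litres + 35,822 litres + 64,976 litres + 14,456 litres + 18,584 litres = 270,909 litres.
260,000 litres < 270,909 litres ≤ 290,000 litres, so Tier 2 applies.

Tier 2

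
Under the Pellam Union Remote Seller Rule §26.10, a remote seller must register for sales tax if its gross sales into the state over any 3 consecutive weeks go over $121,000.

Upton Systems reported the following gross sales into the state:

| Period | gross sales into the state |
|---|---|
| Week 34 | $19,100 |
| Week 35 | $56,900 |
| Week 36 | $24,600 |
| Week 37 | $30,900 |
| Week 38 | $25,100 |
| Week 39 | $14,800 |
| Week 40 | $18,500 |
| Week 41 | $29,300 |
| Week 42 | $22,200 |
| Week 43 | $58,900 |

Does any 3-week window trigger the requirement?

No

Week 34–Week 36: $19,100 + $56,900 + $24,600 = $100,600 (under)
Week 35–Week 37: $56,900 + $24,600 + $30,900 = $112,400 (under)
Week 36–Week 38: $24,600 + $30,900 + $25,100 = $80,600 (under)
Week 37–Week 39: $30,900 + $25,100 + $14,800 = $70,800 (under)
Week 38–Week 40: $25,100 + $14,800 + $18,500 = $58,400 (under)
Week 39–Week 41: $14,800 + $18,500 + $29,300 = $62,600 (under)
Week 40–Week 42: $18,500 + $29,300 + $22,200 = $70,000 (under)
Week 41–Week 43: $29,300 + $22,200 + $58,900 = $110,400 (under)
No window exceeds $121,000.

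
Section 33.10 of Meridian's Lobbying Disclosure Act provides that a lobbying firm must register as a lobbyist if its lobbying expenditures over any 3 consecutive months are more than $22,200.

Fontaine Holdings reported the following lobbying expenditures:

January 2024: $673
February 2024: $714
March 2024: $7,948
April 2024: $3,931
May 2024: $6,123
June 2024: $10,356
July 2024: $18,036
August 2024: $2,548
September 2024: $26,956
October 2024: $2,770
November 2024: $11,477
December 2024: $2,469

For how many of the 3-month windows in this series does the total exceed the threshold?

January 2024–March 2024: $673 + $714 + $7,948 = $9,335 (under)
February 2024–April 2024: $714 + $7,948 + $3,931 = $12,593 (under)
March 2024–May 2024: $7,948 + $3,931 + $6,123 = $18,002 (under)
April 2024–June 2024: $3,931 + $6,123 + $10,356 = $20,410 (under)
May 2024–July 2024: $6,123 + $10,356 + $18,036 = $34,515 (over)
June 2024–August 2024: $10,356 + $18,036 + $2,548 = $30,940 (over)
July 2024–September 2024: $18,036 + $2,548 + $26,956 = $47,540 (over)
August 2024–October 2024: $2,548 + $26,956 + $2,770 = $32,274 (over)
September 2024–November 2024: $26,956 + $2,770 + $11,477 = $41,203 (over)
October 2024–December 2024: $2,770 + $11,477 + $2,469 = $16,716 (under)
5 windows exceed the threshold.

5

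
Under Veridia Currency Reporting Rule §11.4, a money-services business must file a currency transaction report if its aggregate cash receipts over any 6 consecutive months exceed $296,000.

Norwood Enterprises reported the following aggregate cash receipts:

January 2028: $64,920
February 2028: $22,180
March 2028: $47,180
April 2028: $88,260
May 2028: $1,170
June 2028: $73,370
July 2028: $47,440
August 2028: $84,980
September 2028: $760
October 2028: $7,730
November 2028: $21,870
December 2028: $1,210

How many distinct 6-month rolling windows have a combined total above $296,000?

January 2028–June 2028: $64,920 + $22,180 + $47,180 + $88,260 + $1,170 + $73,370 = $297,080 (over)
February 2028–July 2028: $22,180 + $47,180 + $88,260 + $1,170 + $73,370 + $47,440 = $279,600 (under)
March 2028–August 2028: $47,180 + $88,260 + $1,170 + $73,370 + $47,440 + $84,980 = $342,400 (over)
April 2028–September 2028: $88,260 + $1,170 + $73,370 + $47,440 + $84,980 + $760 = $295,980 (under)
May 2028–October 2028: $1,170 + $73,370 + $47,440 + $84,980 + $760 + $7,730 = $215,450 (under)
June 2028–November 2028: $73,370 + $47,440 + $84,980 + $760 + $7,730 + $21,870 = $236,150 (under)
July 2028–December 2028: $47,440 + $84,980 + $760 + $7,730 + $21,870 + $1,210 = $163,990 (under)
2 windows exceed the threshold.

2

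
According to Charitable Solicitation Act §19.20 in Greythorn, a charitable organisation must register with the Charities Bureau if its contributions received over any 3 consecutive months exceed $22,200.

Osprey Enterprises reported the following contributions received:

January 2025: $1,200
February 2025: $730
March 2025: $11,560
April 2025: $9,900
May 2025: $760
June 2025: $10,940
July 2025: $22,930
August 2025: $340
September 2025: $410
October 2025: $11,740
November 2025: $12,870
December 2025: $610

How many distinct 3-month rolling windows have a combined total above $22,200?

January 2025–March 2025: $1,200 + $730 + $11,560 = $13,490 (under)
February 2025–April 2025: $730 + $11,560 + $9,900 = $22,190 (under)
March 2025–May 2025: $11,560 + $9,900 + $760 = $22,220 (over)
April 2025–June 2025: $9,900 + $760 + $10,940 = $21,600 (under)
May 2025–July 2025: $760 + $10,940 + $22,930 = $34,630 (over)
June 2025–August 2025: $10,940 + $22,930 + $340 = $34,210 (over)
July 2025–September 2025: $22,930 + $340 + $410 = $23,680 (over)
August 2025–October 2025: $340 + $410 + $11,740 = $12,490 (under)
September 2025–November 2025: $410 + $11,740 + $12,870 = $25,020 (over)
October 2025–December 2025: $11,740 + $12,870 + $610 = $25,220 (over)
6 windows exceed the threshold.

6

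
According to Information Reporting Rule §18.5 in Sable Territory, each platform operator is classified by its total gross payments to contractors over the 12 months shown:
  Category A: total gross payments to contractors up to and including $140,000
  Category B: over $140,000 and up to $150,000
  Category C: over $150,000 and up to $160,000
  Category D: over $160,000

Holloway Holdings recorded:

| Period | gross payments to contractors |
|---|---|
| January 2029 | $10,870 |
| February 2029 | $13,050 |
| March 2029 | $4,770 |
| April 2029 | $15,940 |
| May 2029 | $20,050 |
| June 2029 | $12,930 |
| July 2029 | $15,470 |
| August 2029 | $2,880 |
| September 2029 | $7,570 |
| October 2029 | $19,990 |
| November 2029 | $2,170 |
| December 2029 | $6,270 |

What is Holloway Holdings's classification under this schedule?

Total gross payments to contractors: $10,870 + $13,050 + $4,770 + $15,940 + $20,050 + $12,930 + $15,470 + $2,880 + $7,570 + $19,990 + $2,170 + $6,270 = $131,960.
$131,960 ≤ $140,000, so Category A applies.

Category A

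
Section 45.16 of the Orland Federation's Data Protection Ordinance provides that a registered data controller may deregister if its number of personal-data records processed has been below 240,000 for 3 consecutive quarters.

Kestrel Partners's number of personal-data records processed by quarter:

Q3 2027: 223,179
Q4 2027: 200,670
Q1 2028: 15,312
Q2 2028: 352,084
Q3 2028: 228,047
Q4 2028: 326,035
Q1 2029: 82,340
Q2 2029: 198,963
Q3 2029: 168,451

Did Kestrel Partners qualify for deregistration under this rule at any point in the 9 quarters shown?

Yes

Quarters below 240,000: Q3 2027, Q4 2027, Q1 2028, Q3 2028, Q1 2029, Q2 2029, Q3 2029.
Longest run of consecutive quarters below the threshold: 3.
3 ≥ 3, so Kestrel Partners became eligible.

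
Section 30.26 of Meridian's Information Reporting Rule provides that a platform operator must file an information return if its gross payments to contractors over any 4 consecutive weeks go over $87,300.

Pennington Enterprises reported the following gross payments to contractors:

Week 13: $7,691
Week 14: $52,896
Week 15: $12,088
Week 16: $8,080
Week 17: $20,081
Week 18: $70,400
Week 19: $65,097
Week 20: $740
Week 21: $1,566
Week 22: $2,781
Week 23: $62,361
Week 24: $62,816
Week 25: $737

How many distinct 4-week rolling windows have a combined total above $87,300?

Week 13–Week 16: $7,691 + $52,896 + $12,088 + $8,080 = $80,755 (under)
Week 14–Week 17: $52,896 + $12,088 + $8,080 + $20,081 = $93,145 (over)
Week 15–Week 18: $12,088 + $8,080 + $20,081 + $70,400 = $110,649 (over)
Week 16–Week 19: $8,080 + $20,081 + $70,400 + $65,097 = $163,658 (over)
Week 17–Week 20: $20,081 + $70,400 + $65,097 + $740 = $156,318 (over)
Week 18–Week 21: $70,400 + $65,097 + $740 + $1,566 = $137,803 (over)
Week 19–Week 22: $65,097 + $740 + $1,566 + $2,781 = $70,184 (under)
Week 20–Week 23: $740 + $1,566 + $2,781 + $62,361 = $67,448 (under)
Week 21–Week 24: $1,566 + $2,781 + $62,361 + $62,816 = $129,524 (over)
Week 22–Week 25: $2,781 + $62,361 + $62,816 + $737 = $128,695 (over)
7 windows exceed the threshold.

7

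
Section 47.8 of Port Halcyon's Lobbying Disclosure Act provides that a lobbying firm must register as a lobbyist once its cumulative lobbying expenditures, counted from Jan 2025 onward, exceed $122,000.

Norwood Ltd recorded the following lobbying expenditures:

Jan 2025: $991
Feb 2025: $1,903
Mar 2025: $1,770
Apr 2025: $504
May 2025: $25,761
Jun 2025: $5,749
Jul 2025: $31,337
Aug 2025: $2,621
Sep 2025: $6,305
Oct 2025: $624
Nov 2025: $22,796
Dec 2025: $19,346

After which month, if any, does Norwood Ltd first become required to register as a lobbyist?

Not triggered

Through Jan 2025: $991
Through Feb 2025: $2,894
Through Mar 2025: $4,664
Through Apr 2025: $5,168
Through May 2025: $30,929
Through Jun 2025: $36,678
Through Jul 2025: $68,015
Through Aug 2025: $70,636
Through Sep 2025: $76,941
Through Oct 2025: $77,565
Through Nov 2025: $100,361
Through Dec 2025: $119,707
Final cumulative total $119,707 ≤ $122,000; the threshold is never exceeded.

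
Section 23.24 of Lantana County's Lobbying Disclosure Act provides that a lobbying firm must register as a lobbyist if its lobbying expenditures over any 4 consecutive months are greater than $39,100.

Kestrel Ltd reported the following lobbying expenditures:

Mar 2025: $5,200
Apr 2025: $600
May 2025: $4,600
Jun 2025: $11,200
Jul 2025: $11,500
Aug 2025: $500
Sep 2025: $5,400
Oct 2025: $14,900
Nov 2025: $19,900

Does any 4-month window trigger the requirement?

Yes

Mar 2025–Jun 2025: $5,200 + $600 + $4,600 + $11,200 = $21,600 (under)
Apr 2025–Jul 2025: $600 + $4,600 + $11,200 + $11,500 = $27,900 (under)
May 2025–Aug 2025: $4,600 + $11,200 + $11,500 + $500 = $27,800 (under)
Jun 2025–Sep 2025: $11,200 + $11,500 + $500 + $5,400 = $28,600 (under)
Jul 2025–Oct 2025: $11,500 + $500 + $5,400 + $14,900 = $32,300 (under)
Aug 2025–Nov 2025: $500 + $5,400 + $14,900 + $19,900 = $40,700 (over)
At least one window exceeds $39,100.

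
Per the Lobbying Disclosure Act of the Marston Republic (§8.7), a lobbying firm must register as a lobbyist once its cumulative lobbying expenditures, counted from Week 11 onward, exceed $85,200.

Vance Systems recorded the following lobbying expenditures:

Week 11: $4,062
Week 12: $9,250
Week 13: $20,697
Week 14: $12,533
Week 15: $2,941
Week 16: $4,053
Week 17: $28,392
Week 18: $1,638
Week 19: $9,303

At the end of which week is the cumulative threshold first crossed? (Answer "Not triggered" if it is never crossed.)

Week 19

Through Week 11: $4,062
Through Week 12: $13,312
Through Week 13: $34,009
Through Week 14: $46,542
Through Week 15: $49,483
Through Week 16: $53,536
Through Week 17: $81,928
Through Week 18: $83,566
Through Week 19: $92,869 ← exceeds threshold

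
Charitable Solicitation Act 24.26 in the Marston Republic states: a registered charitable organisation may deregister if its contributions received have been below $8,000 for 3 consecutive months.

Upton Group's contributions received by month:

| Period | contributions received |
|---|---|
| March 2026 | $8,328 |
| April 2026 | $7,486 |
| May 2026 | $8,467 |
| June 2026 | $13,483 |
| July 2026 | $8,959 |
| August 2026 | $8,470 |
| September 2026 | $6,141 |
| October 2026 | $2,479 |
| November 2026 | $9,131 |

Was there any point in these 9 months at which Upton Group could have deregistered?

Months below $8,000: April 2026, September 2026, October 2026.
Longest run of consecutive months below the threshold: 2.
2 < 3, so Upton Group never became eligible.

No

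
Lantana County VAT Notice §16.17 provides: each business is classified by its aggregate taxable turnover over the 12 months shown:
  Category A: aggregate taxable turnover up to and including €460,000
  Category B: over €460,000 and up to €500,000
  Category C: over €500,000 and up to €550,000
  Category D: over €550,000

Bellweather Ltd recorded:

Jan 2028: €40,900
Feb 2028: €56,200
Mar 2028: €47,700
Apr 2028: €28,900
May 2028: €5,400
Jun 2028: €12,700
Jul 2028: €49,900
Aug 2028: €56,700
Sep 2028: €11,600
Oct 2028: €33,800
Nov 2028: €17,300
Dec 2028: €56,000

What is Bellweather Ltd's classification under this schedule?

Category A

Aggregate taxable turnover: €40,900 + €56,200 + €47,700 + €28,900 + €5,400 + €12,700 + €49,900 + €56,700 + €11,600 + €33,800 + €17,300 + €56,000 = €417,100.
€417,100 ≤ €460,000, so Category A applies.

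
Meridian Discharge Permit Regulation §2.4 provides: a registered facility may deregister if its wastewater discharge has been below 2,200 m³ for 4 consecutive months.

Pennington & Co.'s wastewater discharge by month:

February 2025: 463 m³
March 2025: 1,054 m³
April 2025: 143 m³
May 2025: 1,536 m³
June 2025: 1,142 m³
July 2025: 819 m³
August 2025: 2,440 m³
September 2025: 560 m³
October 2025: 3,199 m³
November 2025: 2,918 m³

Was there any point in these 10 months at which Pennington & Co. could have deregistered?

Months below 2,200 m³: February 2025, March 2025, April 2025, May 2025, June 2025, July 2025, September 2025.
Longest run of consecutive months below the threshold: 6.
6 ≥ 4, so Pennington & Co. became eligible.

Yes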